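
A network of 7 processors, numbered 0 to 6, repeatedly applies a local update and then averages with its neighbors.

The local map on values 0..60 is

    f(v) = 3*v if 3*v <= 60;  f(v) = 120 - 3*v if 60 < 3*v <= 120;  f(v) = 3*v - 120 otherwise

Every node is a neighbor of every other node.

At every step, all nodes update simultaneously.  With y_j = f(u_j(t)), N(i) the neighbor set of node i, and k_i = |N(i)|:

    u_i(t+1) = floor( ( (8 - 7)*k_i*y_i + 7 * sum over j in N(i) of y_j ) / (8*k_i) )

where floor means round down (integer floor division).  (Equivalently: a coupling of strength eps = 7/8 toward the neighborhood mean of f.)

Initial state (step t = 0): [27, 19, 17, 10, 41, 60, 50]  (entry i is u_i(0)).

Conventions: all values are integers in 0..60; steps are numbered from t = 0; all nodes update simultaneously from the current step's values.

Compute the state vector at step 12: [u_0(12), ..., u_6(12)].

Simulating step by step:
t=0: [27, 19, 17, 10, 41, 60, 50]
t=1: [38, 38, 38, 38, 39, 38, 38]
t=2: [5, 5, 5, 5, 5, 5, 5]
t=3: [15, 15, 15, 15, 15, 15, 15]
t=4: [45, 45, 45, 45, 45, 45, 45]
t=5: [15, 15, 15, 15, 15, 15, 15]
t=6: [45, 45, 45, 45, 45, 45, 45]
t=7: [15, 15, 15, 15, 15, 15, 15]
t=8: [45, 45, 45, 45, 45, 45, 45]
t=9: [15, 15, 15, 15, 15, 15, 15]
t=10: [45, 45, 45, 45, 45, 45, 45]
t=11: [15, 15, 15, 15, 15, 15, 15]
t=12: [45, 45, 45, 45, 45, 45, 45]

Answer: [45, 45, 45, 45, 45, 45, 45]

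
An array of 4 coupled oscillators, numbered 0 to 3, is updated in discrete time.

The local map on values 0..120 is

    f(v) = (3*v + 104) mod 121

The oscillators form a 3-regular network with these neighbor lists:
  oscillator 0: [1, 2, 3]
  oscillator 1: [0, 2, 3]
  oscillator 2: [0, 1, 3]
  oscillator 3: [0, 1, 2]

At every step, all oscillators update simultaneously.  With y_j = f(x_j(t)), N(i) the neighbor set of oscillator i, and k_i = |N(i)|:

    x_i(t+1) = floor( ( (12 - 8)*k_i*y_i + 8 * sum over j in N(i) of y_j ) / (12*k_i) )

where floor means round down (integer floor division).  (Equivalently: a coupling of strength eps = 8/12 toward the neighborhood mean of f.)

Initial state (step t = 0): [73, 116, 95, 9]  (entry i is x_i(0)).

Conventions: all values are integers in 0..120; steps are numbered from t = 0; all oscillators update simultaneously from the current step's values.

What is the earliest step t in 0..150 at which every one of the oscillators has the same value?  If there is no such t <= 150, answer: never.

Simulating step by step:
t=0: [73, 116, 95, 9]  (not all equal)
t=1: [54, 55, 48, 46]  (not all equal)
t=2: [15, 15, 13, 12]  (not all equal)
t=3: [24, 24, 24, 23]  (not all equal)
t=4: [54, 54, 54, 54]  (all equal)

Answer: 4
Key observation: Synchronization is absorbing here: once all oscillators are equal they stay equal, and step 4 is the first all-equal step.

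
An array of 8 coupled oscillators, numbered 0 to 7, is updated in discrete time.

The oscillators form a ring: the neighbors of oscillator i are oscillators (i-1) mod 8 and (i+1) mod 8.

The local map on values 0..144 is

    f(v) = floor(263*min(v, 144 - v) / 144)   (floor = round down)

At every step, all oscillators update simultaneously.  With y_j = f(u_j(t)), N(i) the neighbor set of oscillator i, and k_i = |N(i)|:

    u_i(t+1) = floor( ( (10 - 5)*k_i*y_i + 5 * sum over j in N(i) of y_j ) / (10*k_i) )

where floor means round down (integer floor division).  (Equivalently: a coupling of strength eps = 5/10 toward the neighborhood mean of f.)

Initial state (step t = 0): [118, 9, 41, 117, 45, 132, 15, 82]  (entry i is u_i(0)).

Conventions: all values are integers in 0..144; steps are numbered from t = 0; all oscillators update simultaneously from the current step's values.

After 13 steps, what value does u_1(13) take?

Answer: u_1(13) = 89

Derivation:
t=0: [118, 9, 41, 117, 45, 132, 15, 82]
t=1: [55, 38, 53, 63, 58, 37, 47, 75]
t=2: [98, 83, 94, 107, 98, 81, 90, 109]
t=3: [85, 99, 90, 77, 87, 103, 93, 77]
t=4: [104, 92, 100, 111, 101, 86, 95, 111]
t=5: [75, 85, 78, 69, 80, 94, 85, 70]
t=6: [121, 115, 118, 122, 112, 101, 108, 121]
t=7: [44, 48, 46, 46, 58, 69, 62, 47]
t=8: [83, 84, 84, 89, 105, 117, 109, 90]
t=9: [107, 109, 106, 95, 72, 58, 68, 92]
t=10: [72, 65, 72, 94, 114, 116, 111, 94]
t=11: [117, 124, 117, 91, 62, 54, 65, 93]
t=12: [56, 42, 57, 88, 105, 106, 106, 88]
t=13: [95, 89, 96, 94, 78, 69, 77, 93]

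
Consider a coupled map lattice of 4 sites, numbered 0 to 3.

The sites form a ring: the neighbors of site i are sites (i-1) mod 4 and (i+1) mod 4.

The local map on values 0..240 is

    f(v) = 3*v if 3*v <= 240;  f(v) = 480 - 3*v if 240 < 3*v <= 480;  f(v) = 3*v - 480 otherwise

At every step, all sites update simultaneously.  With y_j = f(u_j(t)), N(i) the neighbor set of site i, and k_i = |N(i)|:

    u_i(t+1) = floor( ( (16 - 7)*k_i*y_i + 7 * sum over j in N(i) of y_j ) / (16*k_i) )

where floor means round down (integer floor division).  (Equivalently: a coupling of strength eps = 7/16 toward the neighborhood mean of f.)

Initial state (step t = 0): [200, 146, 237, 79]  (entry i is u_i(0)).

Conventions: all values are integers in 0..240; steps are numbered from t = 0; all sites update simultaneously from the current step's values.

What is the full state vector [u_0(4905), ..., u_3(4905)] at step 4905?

Simulating step by step:
t=0: [200, 146, 237, 79]
t=1: [128, 100, 190, 210]
t=2: [126, 141, 122, 125]
t=3: [92, 79, 99, 106]
t=4: [202, 217, 190, 175]
t=5: [118, 143, 97, 72]
t=6: [129, 97, 164, 190]
t=7: [113, 129, 67, 73]
t=8: [147, 127, 181, 198]
t=9: [68, 78, 82, 86]
t=10: [214, 227, 231, 220]
t=11: [174, 195, 203, 183]
t=12: [61, 96, 110, 76]
t=13: [194, 180, 176, 201]
t=14: [97, 66, 67, 102]
t=15: [187, 196, 194, 183]
t=16: [84, 100, 96, 78]
t=17: [218, 193, 198, 223]
t=18: [160, 118, 127, 169]
t=19: [33, 92, 89, 36]
t=20: [123, 183, 188, 129]
t=21: [97, 81, 82, 94]
t=22: [201, 225, 226, 203]
t=23: [140, 179, 182, 142]
t=24: [58, 59, 61, 57]
t=25: [174, 177, 179, 174]
t=26: [43, 50, 52, 45]
t=27: [134, 146, 150, 138]
t=28: [67, 47, 40, 60]
t=29: [183, 149, 137, 171]
t=30: [53, 48, 53, 48]
t=31: [152, 150, 152, 150]
t=32: [26, 27, 26, 27]
t=33: [79, 79, 79, 79]
t=34: [237, 237, 237, 237]
t=35: [231, 231, 231, 231]
t=36: [213, 213, 213, 213]
t=37: [159, 159, 159, 159]
t=38: [3, 3, 3, 3]
t=39: [9, 9, 9, 9]
t=40: [27, 27, 27, 27]
t=41: [81, 81, 81, 81]
t=42: [237, 237, 237, 237]

Answer: [81, 81, 81, 81]
Key observation: The state at step 34, [237, 237, 237, 237], reappears at step 42: the system is in a cycle of period 8 from step 34 on.  Therefore the state at step 4905 equals the state at step 34 + ((4905 - 34) mod 8) = 41, which is [81, 81, 81, 81].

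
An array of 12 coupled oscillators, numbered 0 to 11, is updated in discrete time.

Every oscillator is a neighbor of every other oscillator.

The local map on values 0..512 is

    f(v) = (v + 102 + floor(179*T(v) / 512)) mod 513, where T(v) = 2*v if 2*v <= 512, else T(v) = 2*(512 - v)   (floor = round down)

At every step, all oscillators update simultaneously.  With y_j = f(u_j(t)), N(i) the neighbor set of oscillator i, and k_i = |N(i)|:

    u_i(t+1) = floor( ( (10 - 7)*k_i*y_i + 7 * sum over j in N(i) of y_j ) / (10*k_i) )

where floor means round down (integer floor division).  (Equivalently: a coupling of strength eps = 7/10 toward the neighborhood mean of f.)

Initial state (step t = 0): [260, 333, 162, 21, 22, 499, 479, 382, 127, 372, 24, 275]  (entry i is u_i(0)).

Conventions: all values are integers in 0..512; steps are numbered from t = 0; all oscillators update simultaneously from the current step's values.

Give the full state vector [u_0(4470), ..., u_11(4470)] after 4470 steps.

Answer: [144, 144, 144, 144, 144, 144, 144, 144, 144, 144, 144, 144]
Key observation: The state at step 34, [93, 93, 93, 93, 93, 93, 93, 93, 93, 93, 93, 93], reappears at step 45: the system is in a cycle of period 11 from step 34 on.  Therefore the state at step 4470 equals the state at step 34 + ((4470 - 34) mod 11) = 37, which is [144, 144, 144, 144, 144, 144, 144, 144, 144, 144, 144, 144].

Derivation:
t=0: [260, 333, 162, 21, 22, 499, 479, 382, 127, 372, 24, 275]
t=1: [102, 107, 185, 129, 129, 119, 118, 111, 171, 110, 130, 103]
t=2: [306, 308, 339, 317, 317, 313, 312, 309, 333, 309, 317, 306]
t=3: [40, 40, 42, 41, 41, 41, 41, 40, 42, 40, 41, 40]
t=4: [170, 170, 171, 170, 170, 170, 170, 170, 171, 170, 170, 170]
t=5: [390, 390, 390, 390, 390, 390, 390, 390, 390, 390, 390, 390]
t=6: [64, 64, 64, 64, 64, 64, 64, 64, 64, 64, 64, 64]
t=7: [210, 210, 210, 210, 210, 210, 210, 210, 210, 210, 210, 210]
t=8: [458, 458, 458, 458, 458, 458, 458, 458, 458, 458, 458, 458]
t=9: [84, 84, 84, 84, 84, 84, 84, 84, 84, 84, 84, 84]
t=10: [244, 244, 244, 244, 244, 244, 244, 244, 244, 244, 244, 244]
t=11: [3, 3, 3, 3, 3, 3, 3, 3, 3, 3, 3, 3]
t=12: [107, 107, 107, 107, 107, 107, 107, 107, 107, 107, 107, 107]
t=13: [283, 283, 283, 283, 283, 283, 283, 283, 283, 283, 283, 283]
t=14: [32, 32, 32, 32, 32, 32, 32, 32, 32, 32, 32, 32]
t=15: [156, 156, 156, 156, 156, 156, 156, 156, 156, 156, 156, 156]
t=16: [367, 367, 367, 367, 367, 367, 367, 367, 367, 367, 367, 367]
t=17: [57, 57, 57, 57, 57, 57, 57, 57, 57, 57, 57, 57]
t=18: [198, 198, 198, 198, 198, 198, 198, 198, 198, 198, 198, 198]
t=19: [438, 438, 438, 438, 438, 438, 438, 438, 438, 438, 438, 438]
t=20: [78, 78, 78, 78, 78, 78, 78, 78, 78, 78, 78, 78]
t=21: [234, 234, 234, 234, 234, 234, 234, 234, 234, 234, 234, 234]
t=22: [499, 499, 499, 499, 499, 499, 499, 499, 499, 499, 499, 499]
t=23: [97, 97, 97, 97, 97, 97, 97, 97, 97, 97, 97, 97]
t=24: [266, 266, 266, 266, 266, 266, 266, 266, 266, 266, 266, 266]
t=25: [27, 27, 27, 27, 27, 27, 27, 27, 27, 27, 27, 27]
t=26: [147, 147, 147, 147, 147, 147, 147, 147, 147, 147, 147, 147]
t=27: [351, 351, 351, 351, 351, 351, 351, 351, 351, 351, 351, 351]
t=28: [52, 52, 52, 52, 52, 52, 52, 52, 52, 52, 52, 52]
t=29: [190, 190, 190, 190, 190, 190, 190, 190, 190, 190, 190, 190]
t=30: [424, 424, 424, 424, 424, 424, 424, 424, 424, 424, 424, 424]
t=31: [74, 74, 74, 74, 74, 74, 74, 74, 74, 74, 74, 74]
t=32: [227, 227, 227, 227, 227, 227, 227, 227, 227, 227, 227, 227]
t=33: [487, 487, 487, 487, 487, 487, 487, 487, 487, 487, 487, 487]
t=34: [93, 93, 93, 93, 93, 93, 93, 93, 93, 93, 93, 93]
t=35: [260, 260, 260, 260, 260, 260, 260, 260, 260, 260, 260, 260]
t=36: [25, 25, 25, 25, 25, 25, 25, 25, 25, 25, 25, 25]
t=37: [144, 144, 144, 144, 144, 144, 144, 144, 144, 144, 144, 144]
t=38: [346, 346, 346, 346, 346, 346, 346, 346, 346, 346, 346, 346]
t=39: [51, 51, 51, 51, 51, 51, 51, 51, 51, 51, 51, 51]
t=40: [188, 188, 188, 188, 188, 188, 188, 188, 188, 188, 188, 188]
t=41: [421, 421, 421, 421, 421, 421, 421, 421, 421, 421, 421, 421]
t=42: [73, 73, 73, 73, 73, 73, 73, 73, 73, 73, 73, 73]
t=43: [226, 226, 226, 226, 226, 226, 226, 226, 226, 226, 226, 226]
t=44: [486, 486, 486, 486, 486, 486, 486, 486, 486, 486, 486, 486]
t=45: [93, 93, 93, 93, 93, 93, 93, 93, 93, 93, 93, 93]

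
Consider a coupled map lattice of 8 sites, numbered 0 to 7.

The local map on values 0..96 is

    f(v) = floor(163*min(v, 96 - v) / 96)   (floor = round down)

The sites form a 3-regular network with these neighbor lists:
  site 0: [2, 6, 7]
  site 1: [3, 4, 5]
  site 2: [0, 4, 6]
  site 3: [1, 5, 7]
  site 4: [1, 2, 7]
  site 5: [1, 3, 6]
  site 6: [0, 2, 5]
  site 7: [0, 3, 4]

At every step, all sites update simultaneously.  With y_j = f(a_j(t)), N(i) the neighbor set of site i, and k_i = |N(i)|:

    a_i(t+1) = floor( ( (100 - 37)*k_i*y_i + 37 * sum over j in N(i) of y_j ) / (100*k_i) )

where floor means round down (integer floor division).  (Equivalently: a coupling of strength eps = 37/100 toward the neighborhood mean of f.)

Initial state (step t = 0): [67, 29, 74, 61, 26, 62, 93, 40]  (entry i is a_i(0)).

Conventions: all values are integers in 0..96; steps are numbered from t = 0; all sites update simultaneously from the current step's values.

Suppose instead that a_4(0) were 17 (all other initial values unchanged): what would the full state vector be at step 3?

Simulating step by step:
t=0: [67, 29, 74, 61, 17, 62, 93, 40]
t=1: [44, 48, 33, 58, 36, 49, 20, 58]
t=2: [65, 76, 56, 67, 63, 71, 46, 64]
t=3: [57, 38, 65, 46, 54, 46, 68, 53]

Answer: [57, 38, 65, 46, 54, 46, 68, 53]
Key observation: This trace re-runs the system from the modified initial state.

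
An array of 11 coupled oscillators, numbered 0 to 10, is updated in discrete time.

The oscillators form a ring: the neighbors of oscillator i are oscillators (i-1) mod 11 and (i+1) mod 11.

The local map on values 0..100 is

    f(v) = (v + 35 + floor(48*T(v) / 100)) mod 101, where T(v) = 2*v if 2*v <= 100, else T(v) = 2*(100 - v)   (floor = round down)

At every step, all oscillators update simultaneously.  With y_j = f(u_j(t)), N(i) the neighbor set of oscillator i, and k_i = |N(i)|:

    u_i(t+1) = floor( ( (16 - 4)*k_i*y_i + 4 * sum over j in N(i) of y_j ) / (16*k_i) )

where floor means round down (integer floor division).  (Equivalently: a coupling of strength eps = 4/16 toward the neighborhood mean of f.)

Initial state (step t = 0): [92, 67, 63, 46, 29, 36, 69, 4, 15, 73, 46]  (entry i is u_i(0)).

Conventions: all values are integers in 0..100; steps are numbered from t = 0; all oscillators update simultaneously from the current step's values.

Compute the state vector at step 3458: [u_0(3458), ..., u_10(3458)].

Answer: [33, 33, 33, 33, 33, 33, 33, 33, 33, 33, 33]
Key observation: The state at step 14, [33, 33, 33, 33, 33, 33, 33, 33, 33, 33, 33], reappears at step 16: the system is in a cycle of period 2 from step 14 on.  Therefore the state at step 3458 equals the state at step 14 + ((3458 - 14) mod 2) = 14, which is [33, 33, 33, 33, 33, 33, 33, 33, 33, 33, 33].

Derivation:
t=0: [92, 67, 63, 46, 29, 36, 69, 4, 15, 73, 46]
t=1: [31, 32, 31, 33, 71, 18, 29, 43, 57, 35, 26]
t=2: [94, 96, 95, 90, 45, 67, 79, 28, 26, 16, 75]
t=3: [33, 33, 33, 31, 24, 30, 39, 81, 83, 64, 37]
t=4: [87, 99, 98, 93, 85, 81, 23, 30, 32, 28, 20]
t=5: [38, 33, 33, 33, 33, 38, 75, 91, 95, 88, 70]
t=6: [22, 87, 99, 99, 87, 22, 29, 33, 33, 32, 29]
t=7: [74, 38, 33, 33, 38, 74, 90, 98, 98, 96, 90]
t=8: [29, 22, 87, 87, 22, 29, 32, 33, 33, 33, 32]
t=9: [90, 74, 38, 38, 74, 90, 96, 98, 99, 98, 96]
t=10: [32, 29, 11, 11, 29, 32, 33, 33, 33, 33, 33]
t=11: [96, 87, 60, 60, 87, 96, 98, 99, 99, 99, 98]
t=12: [33, 32, 32, 32, 32, 33, 33, 33, 33, 33, 33]
t=13: [98, 97, 97, 97, 97, 98, 99, 99, 99, 99, 99]
t=14: [33, 33, 33, 33, 33, 33, 33, 33, 33, 33, 33]
t=15: [99, 99, 99, 99, 99, 99, 99, 99, 99, 99, 99]
t=16: [33, 33, 33, 33, 33, 33, 33, 33, 33, 33, 33]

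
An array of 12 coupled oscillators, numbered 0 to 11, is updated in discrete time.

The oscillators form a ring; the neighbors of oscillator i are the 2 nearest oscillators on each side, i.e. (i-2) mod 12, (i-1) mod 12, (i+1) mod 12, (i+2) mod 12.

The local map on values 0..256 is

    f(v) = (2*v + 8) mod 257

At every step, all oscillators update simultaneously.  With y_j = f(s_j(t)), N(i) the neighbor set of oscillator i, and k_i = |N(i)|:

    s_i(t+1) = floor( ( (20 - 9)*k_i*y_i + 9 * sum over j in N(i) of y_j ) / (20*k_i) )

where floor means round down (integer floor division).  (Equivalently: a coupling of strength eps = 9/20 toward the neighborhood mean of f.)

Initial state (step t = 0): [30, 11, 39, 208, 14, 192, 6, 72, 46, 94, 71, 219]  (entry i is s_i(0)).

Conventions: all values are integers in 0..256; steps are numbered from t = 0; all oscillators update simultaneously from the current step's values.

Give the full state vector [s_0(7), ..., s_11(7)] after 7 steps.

Answer: [135, 137, 128, 173, 87, 97, 51, 141, 103, 196, 193, 198]

Derivation:
t=0: [30, 11, 39, 208, 14, 192, 6, 72, 46, 94, 71, 219]
t=1: [88, 73, 81, 124, 65, 116, 58, 134, 113, 174, 144, 153]
t=2: [148, 159, 175, 219, 164, 192, 139, 88, 160, 93, 86, 84]
t=3: [85, 95, 98, 147, 94, 128, 68, 149, 105, 175, 153, 151]
t=4: [155, 162, 181, 92, 152, 52, 132, 79, 159, 97, 93, 89]
t=5: [97, 103, 105, 145, 78, 109, 53, 136, 102, 180, 164, 162]
t=6: [177, 178, 189, 115, 157, 162, 133, 87, 153, 104, 110, 109]
t=7: [135, 137, 128, 173, 87, 97, 51, 141, 103, 196, 193, 198]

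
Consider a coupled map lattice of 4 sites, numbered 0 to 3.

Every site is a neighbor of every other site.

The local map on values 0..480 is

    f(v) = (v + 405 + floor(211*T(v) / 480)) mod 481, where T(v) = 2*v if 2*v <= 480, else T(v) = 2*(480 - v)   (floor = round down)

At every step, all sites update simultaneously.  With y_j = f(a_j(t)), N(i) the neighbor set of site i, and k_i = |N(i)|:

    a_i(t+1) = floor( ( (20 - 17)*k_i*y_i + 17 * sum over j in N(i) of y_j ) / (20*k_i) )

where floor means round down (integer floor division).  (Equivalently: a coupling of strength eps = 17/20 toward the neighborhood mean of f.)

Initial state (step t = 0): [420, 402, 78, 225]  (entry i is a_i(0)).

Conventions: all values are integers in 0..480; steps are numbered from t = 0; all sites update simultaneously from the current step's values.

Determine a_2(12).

Answer: a_2(12) = 393

Derivation:
t=0: [420, 402, 78, 225]
t=1: [288, 289, 332, 295]
t=2: [381, 381, 381, 381]
t=3: [392, 392, 392, 392]
t=4: [393, 393, 393, 393]
t=5: [393, 393, 393, 393]
t=6: [393, 393, 393, 393]
t=7: [393, 393, 393, 393]
t=8: [393, 393, 393, 393]
t=9: [393, 393, 393, 393]
t=10: [393, 393, 393, 393]
t=11: [393, 393, 393, 393]
t=12: [393, 393, 393, 393]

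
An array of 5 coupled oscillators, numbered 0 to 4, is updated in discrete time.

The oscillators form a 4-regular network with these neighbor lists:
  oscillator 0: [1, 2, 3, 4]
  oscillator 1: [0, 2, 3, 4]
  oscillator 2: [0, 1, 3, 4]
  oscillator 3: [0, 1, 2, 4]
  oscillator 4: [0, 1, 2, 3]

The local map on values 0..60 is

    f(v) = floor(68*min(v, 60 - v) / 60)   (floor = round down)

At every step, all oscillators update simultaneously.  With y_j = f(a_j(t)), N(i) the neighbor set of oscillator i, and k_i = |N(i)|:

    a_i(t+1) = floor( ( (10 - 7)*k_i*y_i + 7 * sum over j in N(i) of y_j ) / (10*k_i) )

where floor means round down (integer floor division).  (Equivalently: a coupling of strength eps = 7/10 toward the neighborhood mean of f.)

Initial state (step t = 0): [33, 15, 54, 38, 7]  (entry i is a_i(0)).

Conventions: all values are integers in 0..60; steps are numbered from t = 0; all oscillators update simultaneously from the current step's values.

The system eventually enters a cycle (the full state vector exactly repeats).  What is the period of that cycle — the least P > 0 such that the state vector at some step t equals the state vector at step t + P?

Simulating step by step:
t=0: [33, 15, 54, 38, 7]
t=1: [18, 16, 15, 17, 15]
t=2: [18, 18, 18, 18, 18]
t=3: [20, 20, 20, 20, 20]
t=4: [22, 22, 22, 22, 22]
t=5: [24, 24, 24, 24, 24]
t=6: [27, 27, 27, 27, 27]
t=7: [30, 30, 30, 30, 30]
t=8: [34, 34, 34, 34, 34]
t=9: [29, 29, 29, 29, 29]
t=10: [32, 32, 32, 32, 32]
t=11: [31, 31, 31, 31, 31]
t=12: [32, 32, 32, 32, 32]

Answer: 2
Key observation: The state at step 10, [32, 32, 32, 32, 32], reappears at step 12 — and no state repeats earlier — so the cycle the system enters has period 2.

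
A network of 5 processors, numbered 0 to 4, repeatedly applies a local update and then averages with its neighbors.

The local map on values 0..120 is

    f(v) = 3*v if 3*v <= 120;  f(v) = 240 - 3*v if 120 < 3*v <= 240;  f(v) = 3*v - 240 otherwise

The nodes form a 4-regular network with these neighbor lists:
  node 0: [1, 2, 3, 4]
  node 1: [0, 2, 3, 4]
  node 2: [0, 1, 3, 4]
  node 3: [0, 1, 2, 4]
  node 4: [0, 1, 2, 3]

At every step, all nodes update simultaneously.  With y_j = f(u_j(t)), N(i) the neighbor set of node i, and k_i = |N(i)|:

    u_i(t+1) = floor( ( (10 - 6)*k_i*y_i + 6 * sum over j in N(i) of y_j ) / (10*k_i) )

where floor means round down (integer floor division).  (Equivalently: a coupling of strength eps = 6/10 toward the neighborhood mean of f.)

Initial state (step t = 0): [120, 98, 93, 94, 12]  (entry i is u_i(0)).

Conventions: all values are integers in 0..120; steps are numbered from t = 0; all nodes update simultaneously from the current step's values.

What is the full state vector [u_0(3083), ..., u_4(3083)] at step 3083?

Simulating step by step:
t=0: [120, 98, 93, 94, 12]
t=1: [73, 57, 53, 54, 52]
t=2: [55, 67, 70, 69, 70]
t=3: [49, 40, 38, 39, 38]
t=4: [106, 113, 112, 112, 112]
t=5: [89, 94, 93, 93, 93]
t=6: [34, 38, 37, 37, 37]
t=7: [107, 110, 110, 110, 110]
t=8: [86, 88, 88, 88, 88]
t=9: [21, 23, 23, 23, 23]
t=10: [66, 68, 68, 68, 68]
t=11: [38, 36, 36, 36, 36]
t=12: [110, 108, 108, 108, 108]
t=13: [86, 84, 84, 84, 84]
t=14: [14, 12, 12, 12, 12]
t=15: [38, 36, 36, 36, 36]

Answer: [38, 36, 36, 36, 36]
Key observation: The state at step 11, [38, 36, 36, 36, 36], reappears at step 15: the system is in a cycle of period 4 from step 11 on.  Therefore the state at step 3083 equals the state at step 11 + ((3083 - 11) mod 4) = 11, which is [38, 36, 36, 36, 36].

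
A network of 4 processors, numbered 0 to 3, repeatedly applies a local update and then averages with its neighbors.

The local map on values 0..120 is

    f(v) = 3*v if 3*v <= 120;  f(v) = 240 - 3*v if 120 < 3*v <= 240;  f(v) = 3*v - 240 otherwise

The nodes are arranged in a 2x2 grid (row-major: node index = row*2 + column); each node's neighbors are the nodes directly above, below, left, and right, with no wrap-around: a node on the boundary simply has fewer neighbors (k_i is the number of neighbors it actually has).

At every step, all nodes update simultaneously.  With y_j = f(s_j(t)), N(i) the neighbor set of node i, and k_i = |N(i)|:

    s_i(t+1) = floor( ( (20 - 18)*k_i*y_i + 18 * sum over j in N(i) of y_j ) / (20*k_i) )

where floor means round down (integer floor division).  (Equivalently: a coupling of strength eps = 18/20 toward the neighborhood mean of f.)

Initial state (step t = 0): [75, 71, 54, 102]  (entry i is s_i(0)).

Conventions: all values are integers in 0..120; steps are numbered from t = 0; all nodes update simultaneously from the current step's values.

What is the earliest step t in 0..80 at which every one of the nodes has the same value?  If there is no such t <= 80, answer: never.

Answer: 21
Key observation: Synchronization is absorbing here: once all nodes are equal they stay equal, and step 21 is the first all-equal step.

Derivation:
t=0: [75, 71, 54, 102]  (not all equal)
t=1: [48, 39, 44, 53]  (not all equal)
t=2: [110, 91, 90, 109]  (not all equal)
t=3: [37, 82, 82, 37]  (not all equal)
t=4: [16, 100, 100, 16]  (not all equal)
t=5: [58, 49, 49, 58]  (not all equal)
t=6: [90, 68, 68, 90]  (not all equal)
t=7: [35, 30, 30, 35]  (not all equal)
t=8: [91, 103, 103, 91]  (not all equal)
t=9: [65, 36, 36, 65]  (not all equal)
t=10: [101, 51, 51, 101]  (not all equal)
t=11: [84, 65, 65, 84]  (not all equal)
t=12: [41, 15, 15, 41]  (not all equal)
t=13: [52, 109, 109, 52]  (not all equal)
t=14: [86, 84, 84, 86]  (not all equal)
t=15: [12, 17, 17, 12]  (not all equal)
t=16: [49, 37, 37, 49]  (not all equal)
t=17: [109, 94, 94, 109]  (not all equal)
t=18: [46, 82, 82, 46]  (not all equal)
t=19: [15, 92, 92, 15]  (not all equal)
t=20: [36, 44, 44, 36]  (not all equal)
t=21: [108, 108, 108, 108]  (all equal)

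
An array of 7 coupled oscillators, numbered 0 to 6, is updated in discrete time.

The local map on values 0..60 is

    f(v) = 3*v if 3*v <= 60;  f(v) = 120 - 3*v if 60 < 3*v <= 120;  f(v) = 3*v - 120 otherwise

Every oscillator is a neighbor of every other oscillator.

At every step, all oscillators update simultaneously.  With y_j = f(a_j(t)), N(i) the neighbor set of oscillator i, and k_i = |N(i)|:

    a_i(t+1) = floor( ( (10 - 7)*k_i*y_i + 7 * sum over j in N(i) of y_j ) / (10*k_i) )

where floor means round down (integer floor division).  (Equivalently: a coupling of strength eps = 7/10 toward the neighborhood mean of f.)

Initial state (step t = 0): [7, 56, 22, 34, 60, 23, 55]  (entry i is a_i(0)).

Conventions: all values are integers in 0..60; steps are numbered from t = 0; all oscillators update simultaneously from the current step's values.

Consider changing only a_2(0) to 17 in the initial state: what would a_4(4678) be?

Answer: a_4(4678) = 9
Key observation: The state at step 5, [3, 3, 3, 3, 3, 3, 3], reappears at step 9: the system is in a cycle of period 4 from step 5 on.  Therefore the state at step 4678 equals the state at step 5 + ((4678 - 5) mod 4) = 6, which is [9, 9, 9, 9, 9, 9, 9].

Derivation:
t=0: [7, 56, 17, 34, 60, 23, 55]
t=1: [38, 43, 43, 37, 45, 43, 42]
t=2: [8, 9, 9, 9, 10, 9, 8]
t=3: [26, 26, 26, 26, 27, 26, 26]
t=4: [41, 41, 41, 41, 41, 41, 41]
t=5: [3, 3, 3, 3, 3, 3, 3]
t=6: [9, 9, 9, 9, 9, 9, 9]
t=7: [27, 27, 27, 27, 27, 27, 27]
t=8: [39, 39, 39, 39, 39, 39, 39]
t=9: [3, 3, 3, 3, 3, 3, 3]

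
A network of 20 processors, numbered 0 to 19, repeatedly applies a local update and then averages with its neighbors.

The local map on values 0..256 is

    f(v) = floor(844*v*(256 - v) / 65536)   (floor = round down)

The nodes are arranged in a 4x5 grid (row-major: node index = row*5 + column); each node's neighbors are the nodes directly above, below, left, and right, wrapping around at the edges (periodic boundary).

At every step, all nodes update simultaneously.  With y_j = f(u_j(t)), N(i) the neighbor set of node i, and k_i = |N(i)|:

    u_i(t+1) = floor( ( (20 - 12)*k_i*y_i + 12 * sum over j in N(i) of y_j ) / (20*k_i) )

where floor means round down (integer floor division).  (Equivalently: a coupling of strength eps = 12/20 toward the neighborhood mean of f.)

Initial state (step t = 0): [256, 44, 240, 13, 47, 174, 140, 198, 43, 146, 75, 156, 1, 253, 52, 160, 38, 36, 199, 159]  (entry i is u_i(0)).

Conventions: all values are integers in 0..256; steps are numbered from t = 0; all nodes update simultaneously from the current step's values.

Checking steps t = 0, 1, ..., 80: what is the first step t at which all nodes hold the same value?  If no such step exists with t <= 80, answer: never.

Answer: 8
Key observation: Synchronization is absorbing here: once all nodes are equal they stay equal, and step 8 is the first all-equal step.

Derivation:
t=0: [256, 44, 240, 13, 47, 174, 140, 198, 43, 146, 75, 156, 1, 253, 52, 160, 38, 36, 199, 159]  (not all equal)
t=1: [93, 102, 80, 81, 117, 161, 181, 115, 107, 166, 177, 153, 69, 63, 142, 150, 135, 86, 110, 169]  (not all equal)
t=2: [199, 194, 189, 192, 197, 189, 190, 192, 192, 199, 193, 190, 179, 180, 190, 197, 203, 189, 189, 199]  (not all equal)
t=3: [150, 152, 160, 158, 149, 156, 159, 162, 158, 153, 157, 159, 169, 169, 158, 147, 149, 161, 161, 151]  (not all equal)
t=4: [203, 201, 197, 199, 203, 200, 198, 195, 197, 201, 200, 198, 192, 193, 198, 204, 202, 196, 196, 202]  (not all equal)
t=5: [139, 142, 148, 146, 140, 143, 146, 151, 149, 143, 143, 147, 154, 153, 146, 138, 142, 150, 149, 141]  (not all equal)
t=6: [208, 207, 205, 206, 208, 207, 206, 204, 205, 207, 207, 206, 203, 203, 206, 208, 207, 204, 205, 207]  (not all equal)
t=7: [128, 130, 133, 132, 129, 130, 132, 135, 134, 130, 130, 132, 136, 135, 132, 128, 130, 134, 134, 130]  (not all equal)
t=8: [210, 210, 210, 210, 210, 210, 210, 210, 210, 210, 210, 210, 210, 210, 210, 210, 210, 210, 210, 210]  (all equal)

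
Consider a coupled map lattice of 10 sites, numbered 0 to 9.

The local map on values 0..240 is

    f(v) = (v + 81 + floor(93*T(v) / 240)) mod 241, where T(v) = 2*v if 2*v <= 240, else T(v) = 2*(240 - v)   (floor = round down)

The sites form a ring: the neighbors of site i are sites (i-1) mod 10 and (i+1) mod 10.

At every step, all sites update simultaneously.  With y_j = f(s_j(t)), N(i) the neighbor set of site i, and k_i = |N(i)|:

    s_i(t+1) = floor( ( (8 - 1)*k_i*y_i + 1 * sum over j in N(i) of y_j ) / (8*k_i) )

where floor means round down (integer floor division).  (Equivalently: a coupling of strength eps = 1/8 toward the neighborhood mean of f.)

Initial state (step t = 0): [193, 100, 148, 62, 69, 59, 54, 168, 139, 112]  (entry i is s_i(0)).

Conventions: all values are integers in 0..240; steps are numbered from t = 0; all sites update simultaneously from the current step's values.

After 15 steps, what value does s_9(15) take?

Simulating step by step:
t=0: [193, 100, 148, 62, 69, 59, 54, 168, 139, 112]
t=1: [63, 22, 64, 183, 201, 185, 169, 69, 56, 41]
t=2: [185, 129, 181, 75, 70, 67, 72, 192, 179, 157]
t=3: [65, 56, 74, 204, 205, 199, 198, 77, 65, 61]
t=4: [194, 183, 201, 79, 71, 70, 79, 206, 196, 189]
t=5: [68, 67, 80, 210, 207, 206, 210, 81, 70, 68]
t=6: [200, 200, 212, 82, 72, 72, 82, 213, 205, 201]
t=7: [71, 71, 82, 215, 209, 209, 215, 82, 72, 71]
t=8: [207, 208, 215, 83, 73, 73, 83, 215, 209, 207]
t=9: [72, 72, 83, 217, 211, 211, 217, 83, 73, 72]
t=10: [208, 209, 217, 83, 73, 73, 83, 217, 211, 208]
t=11: [72, 73, 83, 217, 211, 211, 217, 83, 73, 72]
t=12: [208, 211, 217, 83, 73, 73, 83, 217, 211, 208]
t=13: [72, 73, 83, 217, 211, 211, 217, 83, 73, 72]
t=14: [208, 211, 217, 83, 73, 73, 83, 217, 211, 208]
t=15: [72, 73, 83, 217, 211, 211, 217, 83, 73, 72]

Answer: s_9(15) = 72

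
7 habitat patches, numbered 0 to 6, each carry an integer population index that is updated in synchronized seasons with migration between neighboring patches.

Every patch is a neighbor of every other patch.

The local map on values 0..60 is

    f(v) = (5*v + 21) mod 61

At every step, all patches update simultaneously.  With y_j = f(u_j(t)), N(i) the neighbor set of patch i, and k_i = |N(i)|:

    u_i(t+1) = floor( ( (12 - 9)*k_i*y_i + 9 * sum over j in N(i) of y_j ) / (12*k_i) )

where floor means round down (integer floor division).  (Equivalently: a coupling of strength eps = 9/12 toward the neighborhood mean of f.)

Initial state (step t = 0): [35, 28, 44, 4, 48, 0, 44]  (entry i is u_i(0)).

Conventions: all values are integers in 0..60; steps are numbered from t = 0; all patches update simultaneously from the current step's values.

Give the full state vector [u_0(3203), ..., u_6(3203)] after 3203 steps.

Simulating step by step:
t=0: [35, 28, 44, 4, 48, 0, 44]
t=1: [32, 35, 38, 36, 33, 33, 38]
t=2: [26, 20, 22, 21, 19, 19, 22]
t=3: [31, 35, 28, 28, 34, 34, 28]
t=4: [31, 26, 29, 29, 26, 26, 29]
t=5: [40, 37, 39, 39, 37, 37, 39]
t=6: [30, 28, 29, 29, 28, 28, 29]
t=7: [43, 42, 42, 42, 42, 42, 42]
t=8: [49, 48, 48, 48, 48, 48, 48]
t=9: [18, 17, 17, 17, 17, 17, 17]
t=10: [46, 45, 45, 45, 45, 45, 45]
t=11: [3, 2, 2, 2, 2, 2, 2]
t=12: [32, 31, 31, 31, 31, 31, 31]
t=13: [55, 54, 54, 54, 54, 54, 54]
t=14: [48, 47, 47, 47, 47, 47, 47]
t=15: [13, 12, 12, 12, 12, 12, 12]
t=16: [21, 20, 20, 20, 20, 20, 20]
t=17: [46, 53, 53, 53, 53, 53, 53]
t=18: [33, 37, 37, 37, 37, 37, 37]
t=19: [18, 20, 20, 20, 20, 20, 20]
t=20: [57, 58, 58, 58, 58, 58, 58]
t=21: [4, 5, 5, 5, 5, 5, 5]
t=22: [44, 45, 45, 45, 45, 45, 45]
t=23: [16, 9, 9, 9, 9, 9, 9]
t=24: [13, 9, 9, 9, 9, 9, 9]
t=25: [10, 7, 7, 7, 7, 7, 7]
t=26: [44, 50, 50, 50, 50, 50, 50]
t=27: [34, 30, 30, 30, 30, 30, 30]
t=28: [38, 43, 43, 43, 43, 43, 43]
t=29: [46, 49, 49, 49, 49, 49, 49]
t=30: [18, 20, 20, 20, 20, 20, 20]

Answer: [13, 9, 9, 9, 9, 9, 9]
Key observation: The state at step 19, [18, 20, 20, 20, 20, 20, 20], reappears at step 30: the system is in a cycle of period 11 from step 19 on.  Therefore the state at step 3203 equals the state at step 19 + ((3203 - 19) mod 11) = 24, which is [13, 9, 9, 9, 9, 9, 9].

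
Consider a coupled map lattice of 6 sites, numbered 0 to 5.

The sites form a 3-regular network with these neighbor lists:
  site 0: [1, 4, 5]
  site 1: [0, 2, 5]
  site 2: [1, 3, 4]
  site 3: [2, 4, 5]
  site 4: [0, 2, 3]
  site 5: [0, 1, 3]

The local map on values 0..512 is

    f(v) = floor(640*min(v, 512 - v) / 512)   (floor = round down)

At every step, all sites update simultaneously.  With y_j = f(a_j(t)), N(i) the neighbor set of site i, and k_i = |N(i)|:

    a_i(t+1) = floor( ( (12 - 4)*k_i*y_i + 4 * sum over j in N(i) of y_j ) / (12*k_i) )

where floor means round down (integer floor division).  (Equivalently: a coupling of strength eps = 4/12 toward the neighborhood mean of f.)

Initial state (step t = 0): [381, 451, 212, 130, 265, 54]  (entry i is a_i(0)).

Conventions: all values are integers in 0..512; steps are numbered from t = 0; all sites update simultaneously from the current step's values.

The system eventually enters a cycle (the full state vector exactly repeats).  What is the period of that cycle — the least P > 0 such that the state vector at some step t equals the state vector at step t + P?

Simulating step by step:
t=0: [381, 451, 212, 130, 265, 54]
t=1: [158, 105, 237, 179, 270, 89]
t=2: [191, 154, 270, 227, 280, 135]
t=3: [230, 206, 286, 273, 284, 191]
t=4: [278, 261, 281, 288, 286, 252]
t=5: [295, 308, 289, 285, 283, 308]
t=6: [269, 259, 276, 279, 283, 259]
t=7: [304, 312, 295, 293, 289, 311]
t=8: [259, 253, 269, 270, 274, 254]
t=9: [314, 314, 303, 303, 300, 315]
t=10: [248, 248, 259, 259, 262, 247]
t=11: [310, 310, 314, 314, 312, 309]
t=12: [251, 251, 247, 248, 249, 252]
t=13: [313, 312, 309, 310, 310, 314]
t=14: [248, 249, 252, 251, 251, 248]
t=15: [310, 311, 314, 312, 312, 310]
t=16: [251, 250, 248, 249, 249, 251]
t=17: [312, 312, 310, 311, 311, 312]
t=18: [250, 250, 251, 251, 251, 250]
t=19: [312, 312, 312, 312, 312, 312]
t=20: [250, 250, 250, 250, 250, 250]
t=21: [312, 312, 312, 312, 312, 312]

Answer: 2
Key observation: The state at step 19, [312, 312, 312, 312, 312, 312], reappears at step 21 — and no state repeats earlier — so the cycle the system enters has period 2.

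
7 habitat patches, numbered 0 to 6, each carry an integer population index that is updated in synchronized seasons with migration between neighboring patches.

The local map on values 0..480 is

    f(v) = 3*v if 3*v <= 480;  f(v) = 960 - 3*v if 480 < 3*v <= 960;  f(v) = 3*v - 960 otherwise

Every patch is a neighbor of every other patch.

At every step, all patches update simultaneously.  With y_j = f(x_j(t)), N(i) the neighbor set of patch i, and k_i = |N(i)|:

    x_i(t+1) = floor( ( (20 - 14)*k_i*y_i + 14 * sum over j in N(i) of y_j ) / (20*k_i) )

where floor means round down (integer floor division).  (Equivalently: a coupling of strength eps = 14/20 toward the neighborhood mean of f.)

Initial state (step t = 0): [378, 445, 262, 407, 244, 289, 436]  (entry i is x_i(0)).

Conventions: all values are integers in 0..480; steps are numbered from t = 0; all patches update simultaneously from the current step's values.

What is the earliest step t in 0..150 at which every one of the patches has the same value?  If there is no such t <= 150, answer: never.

Answer: 9
Key observation: Synchronization is absorbing here: once all patches are equal they stay equal, and step 9 is the first all-equal step.

Derivation:
t=0: [378, 445, 262, 407, 244, 289, 436]  (not all equal)
t=1: [224, 261, 224, 240, 234, 209, 256]  (not all equal)
t=2: [260, 239, 260, 251, 254, 268, 242]  (not all equal)
t=3: [196, 207, 196, 201, 199, 191, 206]  (not all equal)
t=4: [363, 357, 363, 360, 361, 366, 358]  (not all equal)
t=5: [124, 121, 124, 122, 123, 126, 121]  (not all equal)
t=6: [369, 367, 369, 368, 369, 370, 367]  (not all equal)
t=7: [145, 144, 145, 145, 145, 146, 144]  (not all equal)
t=8: [434, 434, 434, 434, 434, 435, 434]  (not all equal)
t=9: [342, 342, 342, 342, 342, 342, 342]  (all equal)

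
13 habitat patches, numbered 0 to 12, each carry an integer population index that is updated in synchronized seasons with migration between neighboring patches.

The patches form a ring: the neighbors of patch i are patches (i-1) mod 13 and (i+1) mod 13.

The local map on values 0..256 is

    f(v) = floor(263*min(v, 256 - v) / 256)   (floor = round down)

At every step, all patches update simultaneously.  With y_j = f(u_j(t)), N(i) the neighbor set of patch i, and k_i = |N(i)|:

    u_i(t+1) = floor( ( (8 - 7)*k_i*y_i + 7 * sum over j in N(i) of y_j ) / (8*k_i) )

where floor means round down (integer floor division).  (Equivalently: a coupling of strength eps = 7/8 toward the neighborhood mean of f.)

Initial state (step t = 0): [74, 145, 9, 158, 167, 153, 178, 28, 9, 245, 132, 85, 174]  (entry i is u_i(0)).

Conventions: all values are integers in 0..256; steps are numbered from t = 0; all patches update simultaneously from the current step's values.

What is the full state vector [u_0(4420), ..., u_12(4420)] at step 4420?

Simulating step by step:
t=0: [74, 145, 9, 158, 167, 153, 178, 28, 9, 245, 132, 85, 174]
t=1: [96, 51, 94, 56, 101, 87, 68, 42, 18, 60, 58, 103, 81]
t=2: [71, 91, 59, 94, 76, 86, 66, 43, 47, 41, 80, 75, 99]
t=3: [93, 69, 90, 72, 90, 74, 66, 55, 43, 62, 62, 89, 77]
t=4: [77, 90, 74, 89, 76, 79, 66, 55, 57, 54, 75, 73, 91]
t=5: [90, 79, 89, 78, 85, 73, 68, 61, 55, 65, 66, 83, 78]
t=6: [81, 90, 81, 87, 78, 77, 68, 62, 63, 62, 74, 74, 87]
t=7: [89, 84, 89, 82, 83, 75, 70, 66, 63, 69, 70, 81, 80]
t=8: [84, 90, 85, 87, 81, 77, 71, 67, 67, 67, 75, 77, 86]
t=9: [89, 87, 90, 85, 83, 77, 73, 69, 68, 71, 73, 82, 83]
t=10: [87, 91, 88, 88, 83, 79, 74, 71, 70, 71, 77, 80, 87]
t=11: [90, 89, 91, 87, 85, 80, 76, 73, 71, 74, 77, 83, 85]
t=12: [89, 92, 90, 89, 85, 82, 78, 74, 74, 75, 80, 83, 88]
t=13: [91, 91, 92, 89, 87, 83, 80, 77, 76, 78, 81, 85, 88]
t=14: [91, 93, 92, 91, 88, 85, 82, 79, 79, 80, 83, 86, 90]
t=15: [93, 93, 94, 92, 90, 87, 84, 82, 81, 82, 85, 88, 90]
t=16: [93, 95, 94, 94, 91, 89, 86, 84, 83, 84, 87, 89, 92]
t=17: [95, 95, 96, 94, 93, 90, 88, 86, 85, 86, 88, 91, 93]
t=18: [96, 97, 96, 96, 94, 92, 90, 88, 87, 88, 90, 92, 95]
t=19: [98, 98, 98, 97, 96, 94, 92, 90, 89, 90, 92, 94, 96]
t=20: [99, 100, 99, 99, 97, 96, 94, 92, 91, 92, 94, 96, 98]
t=21: [101, 101, 101, 100, 99, 97, 96, 94, 93, 94, 96, 98, 99]
t=22: [102, 103, 102, 102, 100, 99, 97, 96, 95, 96, 98, 99, 101]
t=23: [104, 104, 104, 103, 102, 100, 99, 98, 97, 98, 99, 101, 102]
t=24: [105, 106, 105, 105, 103, 102, 101, 100, 99, 100, 101, 102, 104]
t=25: [107, 107, 107, 106, 105, 104, 103, 102, 101, 102, 103, 104, 105]
t=26: [108, 109, 108, 108, 107, 106, 105, 104, 103, 104, 105, 106, 107]
t=27: [110, 110, 110, 109, 109, 108, 107, 106, 105, 106, 107, 108, 109]
t=28: [112, 113, 112, 111, 110, 110, 109, 108, 107, 108, 109, 110, 111]
t=29: [115, 115, 115, 114, 113, 112, 111, 110, 109, 110, 111, 112, 114]
t=30: [117, 118, 117, 117, 116, 115, 114, 112, 112, 112, 114, 115, 116]
t=31: [120, 120, 120, 119, 119, 118, 116, 115, 115, 115, 116, 118, 119]
t=32: [122, 123, 122, 122, 121, 120, 119, 118, 118, 118, 119, 120, 122]
t=33: [125, 125, 125, 124, 124, 123, 122, 121, 121, 121, 122, 123, 124]
t=34: [127, 128, 127, 127, 126, 126, 125, 124, 124, 124, 125, 126, 127]
t=35: [130, 130, 130, 129, 129, 128, 128, 127, 127, 127, 128, 129, 129]
t=36: [129, 129, 129, 129, 130, 130, 130, 130, 130, 130, 130, 130, 129]
t=37: [130, 130, 130, 129, 129, 129, 129, 129, 129, 129, 129, 129, 129]
t=38: [129, 129, 129, 129, 130, 130, 130, 130, 130, 130, 130, 130, 129]

Answer: [129, 129, 129, 129, 130, 130, 130, 130, 130, 130, 130, 130, 129]
Key observation: The state at step 36, [129, 129, 129, 129, 130, 130, 130, 130, 130, 130, 130, 130, 129], reappears at step 38: the system is in a cycle of period 2 from step 36 on.  Therefore the state at step 4420 equals the state at step 36 + ((4420 - 36) mod 2) = 36, which is [129, 129, 129, 129, 130, 130, 130, 130, 130, 130, 130, 130, 129].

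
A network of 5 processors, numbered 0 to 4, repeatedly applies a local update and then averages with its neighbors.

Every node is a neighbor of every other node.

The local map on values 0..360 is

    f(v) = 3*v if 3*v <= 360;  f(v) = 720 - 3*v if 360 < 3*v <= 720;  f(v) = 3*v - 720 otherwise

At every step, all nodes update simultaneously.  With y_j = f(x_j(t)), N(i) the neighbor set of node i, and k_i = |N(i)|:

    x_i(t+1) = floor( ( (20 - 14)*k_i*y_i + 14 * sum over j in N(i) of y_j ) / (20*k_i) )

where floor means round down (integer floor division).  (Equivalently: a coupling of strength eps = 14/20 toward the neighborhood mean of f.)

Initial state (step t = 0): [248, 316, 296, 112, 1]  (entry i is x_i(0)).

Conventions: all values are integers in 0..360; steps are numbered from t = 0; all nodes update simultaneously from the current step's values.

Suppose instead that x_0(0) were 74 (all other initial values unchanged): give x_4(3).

Answer: x_4(3) = 275
Key observation: This trace re-runs the system from the modified initial state.

Derivation:
t=0: [74, 316, 296, 112, 1]
t=1: [195, 195, 188, 209, 167]
t=2: [146, 146, 148, 140, 156]
t=3: [278, 278, 278, 281, 275]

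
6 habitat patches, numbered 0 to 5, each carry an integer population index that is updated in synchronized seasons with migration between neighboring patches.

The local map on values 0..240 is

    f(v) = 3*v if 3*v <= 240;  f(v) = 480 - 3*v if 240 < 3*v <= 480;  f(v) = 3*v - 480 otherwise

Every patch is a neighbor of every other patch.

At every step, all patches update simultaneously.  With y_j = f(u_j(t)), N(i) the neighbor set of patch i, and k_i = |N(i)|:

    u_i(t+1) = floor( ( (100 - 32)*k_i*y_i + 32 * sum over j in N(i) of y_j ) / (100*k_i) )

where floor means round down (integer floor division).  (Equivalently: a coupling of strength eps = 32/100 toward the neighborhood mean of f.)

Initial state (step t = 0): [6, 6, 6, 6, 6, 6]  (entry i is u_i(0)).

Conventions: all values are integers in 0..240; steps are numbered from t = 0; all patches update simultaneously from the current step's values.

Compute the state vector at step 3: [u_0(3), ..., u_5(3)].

Answer: [162, 162, 162, 162, 162, 162]

Derivation:
t=0: [6, 6, 6, 6, 6, 6]
t=1: [18, 18, 18, 18, 18, 18]
t=2: [54, 54, 54, 54, 54, 54]
t=3: [162, 162, 162, 162, 162, 162]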